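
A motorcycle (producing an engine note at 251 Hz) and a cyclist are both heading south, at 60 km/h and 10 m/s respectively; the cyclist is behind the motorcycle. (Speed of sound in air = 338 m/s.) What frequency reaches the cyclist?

60 km/h = 16.67 m/s.
The cyclist is behind, so the motorcycle is moving away from it while the cyclist is moving toward the motorcycle.
With source receding and observer approaching, f' = f · (v + v_o)/(v + v_s).
f' = 251 × (338 + 10)/(338 + 16.67) = 251 × 348/354.67 ≈ 246 Hz.

246 Hz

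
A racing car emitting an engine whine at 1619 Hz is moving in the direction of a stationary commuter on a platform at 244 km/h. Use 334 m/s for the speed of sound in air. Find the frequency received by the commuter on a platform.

244 km/h = 67.78 m/s.
Moving source, stationary observer: f' = f · v/(v − v_s) since the source is approaching.
f' = 1619 × 334/(334 − 67.78) = 1619 × 334/266.2 ≈ 2031 Hz.

2031 Hz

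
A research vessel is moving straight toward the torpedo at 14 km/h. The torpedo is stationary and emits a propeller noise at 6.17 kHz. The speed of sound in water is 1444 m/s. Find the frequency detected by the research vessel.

6.19 kHz

14 km/h = 3.889 m/s.
Moving observer, stationary source: f' = f · (v + v_o)/v.
f' = 6.17 × (1444 + 3.889)/1444 = 6.17 × 1447.9/1444 ≈ 6.19 kHz.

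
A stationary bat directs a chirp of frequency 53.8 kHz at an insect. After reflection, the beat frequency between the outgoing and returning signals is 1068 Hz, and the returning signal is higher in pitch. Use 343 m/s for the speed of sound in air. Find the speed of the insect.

Double Doppler shift off a moving reflector: f₂ = f₀ · (v + u)/(v − u) (u > 0 toward emitter).
Returning signal is higher, so f₂ = f₀ + Δf = 53800 + 1068 = 54868 Hz.
Rearranging, u = v · (f₂ − f₀)/(f₂ + f₀) = 343 × 1068/108668 ≈ 3.4 m/s.
So the insect is moving at 3.4 m/s toward the emitter.

3.4 m/s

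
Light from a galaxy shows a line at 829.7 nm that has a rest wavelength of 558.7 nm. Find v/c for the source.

0.376

λ'/λ₀ = 1.4851 > 1 (redshift), so the source is receding.
λ'/λ₀ = √((1 + β)/(1 − β)) for a receding source ⇒ β = (r² − 1)/(r² + 1) with r = λ'/λ₀.
β = (2.2054 − 1)/(2.2054 + 1) ≈ 0.376.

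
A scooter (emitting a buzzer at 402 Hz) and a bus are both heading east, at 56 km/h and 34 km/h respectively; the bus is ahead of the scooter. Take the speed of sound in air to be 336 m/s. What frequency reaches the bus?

56 km/h = 15.56 m/s; 34 km/h = 9.444 m/s.
The bus is ahead, so the scooter is moving toward it while the bus is moving away from the scooter.
General Doppler shift: f' = f · (v − v_o)/(v − v_s).
f' = 402 × (336 − 9.444)/(336 − 15.56) = 402 × 326.56/320.44 ≈ 410 Hz.

410 Hz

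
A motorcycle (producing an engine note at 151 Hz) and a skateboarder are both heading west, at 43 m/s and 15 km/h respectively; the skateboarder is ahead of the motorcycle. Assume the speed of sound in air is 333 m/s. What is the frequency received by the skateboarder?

15 km/h = 4.167 m/s.
The skateboarder is ahead, so the motorcycle is moving toward it while the skateboarder is moving away from the motorcycle.
With source approaching and observer receding, f' = f · (v − v_o)/(v − v_s).
f' = 151 × (333 − 4.167)/(333 − 43) = 151 × 328.83/290 ≈ 171 Hz.

171 Hz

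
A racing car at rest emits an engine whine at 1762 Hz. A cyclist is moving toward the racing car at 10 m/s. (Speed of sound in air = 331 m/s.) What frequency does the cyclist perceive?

1815 Hz

Only the observer moves, toward the source, so f' = f · (v + v_o)/v.
f' = 1762 × (331 + 10)/331 = 1762 × 341/331 ≈ 1815 Hz.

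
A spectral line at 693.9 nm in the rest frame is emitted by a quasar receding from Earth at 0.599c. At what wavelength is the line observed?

1385.6 nm

Relativistic Doppler for wavelength: λ' = λ₀ · √((1 + β)/(1 − β)).
λ' = 693.9 × √(1.5990/0.4010) = 693.9 × 1.99688 ≈ 1385.6 nm.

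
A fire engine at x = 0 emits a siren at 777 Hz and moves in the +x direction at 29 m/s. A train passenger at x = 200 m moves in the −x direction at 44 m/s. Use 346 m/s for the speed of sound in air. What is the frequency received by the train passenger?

The observer lies on the +x side, so the source is heading toward the observer and the observer is heading toward the source.
General Doppler shift: f' = f · (v + v_o)/(v − v_s).
f' = 777 × (346 + 44)/(346 − 29) = 777 × 390/317 ≈ 956 Hz.

956 Hz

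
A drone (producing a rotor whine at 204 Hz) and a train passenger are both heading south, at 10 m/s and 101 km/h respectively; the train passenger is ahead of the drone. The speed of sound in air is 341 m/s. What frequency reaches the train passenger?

193 Hz

101 km/h = 28.06 m/s.
The train passenger is ahead, so the drone is moving toward it while the train passenger is moving away from the drone.
General Doppler shift: f' = f · (v − v_o)/(v − v_s).
f' = 204 × (341 − 28.06)/(341 − 10) = 204 × 312.94/331 ≈ 193 Hz.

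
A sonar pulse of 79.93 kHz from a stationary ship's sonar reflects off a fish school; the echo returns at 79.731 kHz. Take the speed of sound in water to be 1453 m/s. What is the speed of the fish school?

Double Doppler shift off a moving reflector: f₂ = f₀ · (v + u)/(v − u) (u > 0 toward emitter).
Rearranging, u = v · (f₂ − f₀)/(f₂ + f₀) = 1453 × -0.199/159.661 ≈ -1.81 m/s.
So the fish school is moving at 1.81 m/s away from the emitter.

1.81 m/s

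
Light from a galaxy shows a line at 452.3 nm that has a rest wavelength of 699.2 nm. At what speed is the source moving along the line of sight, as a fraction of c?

0.410c

λ'/λ₀ = 0.6469 < 1 (blueshift), so the source is approaching.
λ'/λ₀ = √((1 − β)/(1 + β)) for an approaching source ⇒ β = (1 − r²)/(1 + r²) with r = λ'/λ₀.
β = (1 − 0.4185)/(1 + 0.4185) ≈ 0.410.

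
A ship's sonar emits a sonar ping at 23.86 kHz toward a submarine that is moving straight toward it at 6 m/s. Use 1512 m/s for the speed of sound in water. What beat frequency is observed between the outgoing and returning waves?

190 Hz

At the submarine (a moving observer), f₁ = f₀ · (v + u)/v = 23.86 × 1518/1512 ≈ 23.9547 kHz.
On reflection it acts as a source moving toward the stationary detector: f₂ = f₁ · v/(v − u) = 23.9547 × 1512/1506 ≈ 24.0501 kHz.
Beat frequency (with f₀ = 23860 Hz): |f₂ − f₀| = 2u·f₀/(v − u) = 2 × 6 × 23860/1506 ≈ 190 Hz.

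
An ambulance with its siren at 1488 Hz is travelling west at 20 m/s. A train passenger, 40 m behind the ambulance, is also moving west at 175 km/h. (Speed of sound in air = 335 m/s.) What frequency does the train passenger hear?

175 km/h = 48.61 m/s.
The train passenger is behind, so the ambulance is moving away from it while the train passenger is moving toward the ambulance.
General Doppler shift: f' = f · (v + v_o)/(v + v_s).
f' = 1488 × (335 + 48.61)/(335 + 20) = 1488 × 383.61/355 ≈ 1608 Hz.

1608 Hz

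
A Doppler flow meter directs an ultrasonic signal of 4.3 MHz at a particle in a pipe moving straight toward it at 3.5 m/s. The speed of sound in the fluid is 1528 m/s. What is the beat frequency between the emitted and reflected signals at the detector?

At the particle in a pipe (a moving observer), f₁ = f₀ · (v + u)/v = 4.3 × 1531.5/1528 ≈ 4.30985 MHz.
On reflection it acts as a source moving toward the stationary detector: f₂ = f₁ · v/(v − u) = 4.30985 × 1528/1524.5 ≈ 4.31974 MHz.
Beat frequency (with f₀ = 4300000 Hz): |f₂ − f₀| = 2u·f₀/(v − u) = 2 × 3.5 × 4300000/1524.5 ≈ 19744 Hz.

19744 Hz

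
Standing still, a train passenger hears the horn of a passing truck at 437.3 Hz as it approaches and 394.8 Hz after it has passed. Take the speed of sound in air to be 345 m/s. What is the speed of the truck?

17.6 m/s

f₁/f₂ = (v + v_s)/(v − v_s), so v_s = v · (f₁ − f₂)/(f₁ + f₂).
v_s = 345 × (437.3 − 394.8)/(437.3 + 394.8) = 345 × 42.5/832.1 ≈ 17.6 m/s.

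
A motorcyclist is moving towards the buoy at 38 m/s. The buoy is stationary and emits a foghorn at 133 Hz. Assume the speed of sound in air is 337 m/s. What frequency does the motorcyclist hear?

Moving observer, stationary source: f' = f · (v + v_o)/v.
f' = 133 × (337 + 38)/337 = 133 × 375/337 ≈ 148 Hz.

148 Hz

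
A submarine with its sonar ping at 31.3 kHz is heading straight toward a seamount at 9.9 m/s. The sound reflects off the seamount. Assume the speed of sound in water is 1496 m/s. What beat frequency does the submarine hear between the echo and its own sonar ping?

417 Hz

The seamount receives the sound from a moving source: f₁ = f₀ · v/(v − v_e) = 31.3 × 1496/1486.1 ≈ 31.509 kHz.
On the return leg the submarine is a moving observer: f₂ = f₁ · (v + v_e)/v = 31.509 × 1505.9/1496 ≈ 31.717 kHz.
Equivalently f₂ = f₀ · (v + v_e)/(v − v_e).
Beat against the emitted tone (with f₀ = 31300 Hz): |f₂ − f₀| = 2v_e·f₀/(v − v_e) = 2 × 9.9 × 31300/1486.1 ≈ 417 Hz.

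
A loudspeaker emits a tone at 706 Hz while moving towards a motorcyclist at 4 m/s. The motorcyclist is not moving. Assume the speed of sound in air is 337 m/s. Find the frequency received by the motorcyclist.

Moving source, stationary observer: f' = f · v/(v − v_s) since the source is approaching.
f' = 706 × 337/(337 − 4) = 706 × 337/333 ≈ 714 Hz.

714 Hz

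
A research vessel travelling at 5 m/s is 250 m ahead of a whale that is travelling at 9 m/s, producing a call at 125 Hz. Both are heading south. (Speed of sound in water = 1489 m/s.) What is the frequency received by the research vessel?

The research vessel is ahead, so the whale is moving toward it while the research vessel is moving away from the whale.
With source approaching and observer receding, f' = f · (v − v_o)/(v − v_s).
f' = 125 × (1489 − 5)/(1489 − 9) = 125 × 1484/1480 ≈ 125 Hz.

125 Hz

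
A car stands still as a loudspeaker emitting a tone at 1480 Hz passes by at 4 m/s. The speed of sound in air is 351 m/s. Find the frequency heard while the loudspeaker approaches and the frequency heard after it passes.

1497 Hz approaching; 1463 Hz receding

Approaching: f₁ = f · v/(v − v_s) = 1480 × 351/347 ≈ 1497 Hz.
Receding: f₂ = f · v/(v + v_s) = 1480 × 351/355 ≈ 1463 Hz.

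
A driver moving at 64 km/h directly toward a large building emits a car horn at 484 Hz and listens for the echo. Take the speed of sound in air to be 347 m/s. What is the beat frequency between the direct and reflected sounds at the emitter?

52.3 Hz

64 km/h = 17.78 m/s.
The large building receives the sound from a moving source: f₁ = f₀ · v/(v − v_e) = 484 × 347/329.22 ≈ 510.1 Hz.
On the return leg the driver is a moving observer: f₂ = f₁ · (v + v_e)/v = 510.1 × 364.78/347 ≈ 536.3 Hz.
Beat against the emitted tone: |f₂ − f₀| = 2v_e·f₀/(v − v_e) = 2 × 17.78 × 484/329.22 ≈ 52.3 Hz.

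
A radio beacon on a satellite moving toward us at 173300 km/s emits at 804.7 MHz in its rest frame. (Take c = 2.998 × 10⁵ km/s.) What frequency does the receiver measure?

β = v/c = 173300/299800 = 0.5781.
Relativistic Doppler for frequency: f' = f₀ · √((1 + β)/(1 − β)).
f' = 804.7 × √(1.5781/0.4219) = 804.7 × 1.93389 ≈ 1556.2 MHz.

1556.2 MHz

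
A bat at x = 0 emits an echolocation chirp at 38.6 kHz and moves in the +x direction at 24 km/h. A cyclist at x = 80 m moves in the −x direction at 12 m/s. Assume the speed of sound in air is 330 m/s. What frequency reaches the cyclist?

40.8 kHz

24 km/h = 6.667 m/s.
The observer lies on the +x side, so the source is heading toward the observer and the observer is heading toward the source.
General Doppler shift: f' = f · (v + v_o)/(v − v_s).
f' = 38.6 × (330 + 12)/(330 − 6.667) = 38.6 × 342/323.33 ≈ 40.8 kHz.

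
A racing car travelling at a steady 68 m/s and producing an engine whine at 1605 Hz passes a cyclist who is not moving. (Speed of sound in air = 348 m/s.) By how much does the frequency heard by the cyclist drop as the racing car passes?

Approaching: f₁ = f · v/(v − v_s) = 1605 × 348/280 ≈ 1995 Hz.
Receding: f₂ = f · v/(v + v_s) = 1605 × 348/416 ≈ 1343 Hz.
Drop: f₁ − f₂ = 2f·v·v_s/(v² − v_s²) = 2 × 1605 × 348 × 68/(348² − 68²) ≈ 652 Hz.

652 Hz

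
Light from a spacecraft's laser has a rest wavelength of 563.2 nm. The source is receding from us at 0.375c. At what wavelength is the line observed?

Relativistic Doppler for wavelength: λ' = λ₀ · √((1 + β)/(1 − β)).
λ' = 563.2 × √(1.3750/0.6250) = 563.2 × 1.48324 ≈ 835.4 nm.

835.4 nm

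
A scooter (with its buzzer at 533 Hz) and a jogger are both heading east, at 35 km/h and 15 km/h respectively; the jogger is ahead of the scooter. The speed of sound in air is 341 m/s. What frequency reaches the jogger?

35 km/h = 9.722 m/s; 15 km/h = 4.167 m/s.
The jogger is ahead, so the scooter is moving toward it while the jogger is moving away from the scooter.
With source approaching and observer receding, f' = f · (v − v_o)/(v − v_s).
f' = 533 × (341 − 4.167)/(341 − 9.722) = 533 × 336.83/331.28 ≈ 542 Hz.

542 Hz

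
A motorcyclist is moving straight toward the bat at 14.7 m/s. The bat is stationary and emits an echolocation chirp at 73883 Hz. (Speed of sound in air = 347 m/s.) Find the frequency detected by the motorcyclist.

77013 Hz

Only the observer moves, toward the source, so f' = f · (v + v_o)/v.
f' = 73883 × (347 + 14.7)/347 = 73883 × 361.7/347 ≈ 77013 Hz.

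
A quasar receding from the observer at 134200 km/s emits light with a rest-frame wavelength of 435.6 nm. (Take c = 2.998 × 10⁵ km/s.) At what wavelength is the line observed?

705.2 nm

β = v/c = 134200/299800 = 0.4476.
Relativistic Doppler for wavelength: λ' = λ₀ · √((1 + β)/(1 − β)).
λ' = 435.6 × √(1.4476/0.5524) = 435.6 × 1.61888 ≈ 705.2 nm.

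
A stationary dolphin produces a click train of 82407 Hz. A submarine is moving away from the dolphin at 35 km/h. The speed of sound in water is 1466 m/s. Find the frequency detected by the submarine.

35 km/h = 9.722 m/s.
Only the observer moves, away from the source, so f' = f · (v − v_o)/v.
f' = 82407 × (1466 − 9.722)/1466 = 82407 × 1456.3/1466 ≈ 81860 Hz.

81860 Hz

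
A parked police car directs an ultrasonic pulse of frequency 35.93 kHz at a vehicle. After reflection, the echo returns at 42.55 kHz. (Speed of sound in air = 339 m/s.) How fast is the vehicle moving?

Double Doppler shift off a moving reflector: f₂ = f₀ · (v + u)/(v − u) (u > 0 toward emitter).
Rearranging, u = v · (f₂ − f₀)/(f₂ + f₀) = 339 × 6.62/78.48 ≈ 29 m/s.
So the vehicle is moving at 29 m/s toward the emitter.

29 m/s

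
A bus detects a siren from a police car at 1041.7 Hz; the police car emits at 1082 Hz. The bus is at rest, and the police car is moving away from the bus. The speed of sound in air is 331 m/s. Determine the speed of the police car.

12.8 m/s

f' = f · v/(v + v_s) ⇒ v_s = v · |1 − f/f'|.
v_s = 331 × |1 − 1082/1041.7| = 331 × 0.03869 ≈ 12.8 m/s.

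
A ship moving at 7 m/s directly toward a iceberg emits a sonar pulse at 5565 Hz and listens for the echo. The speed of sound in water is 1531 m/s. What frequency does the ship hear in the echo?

5616 Hz

The iceberg receives the sound from a moving source: f₁ = f₀ · v/(v − v_e) = 5565 × 1531/1524 ≈ 5591 Hz.
On the return leg the ship is a moving observer: f₂ = f₁ · (v + v_e)/v = 5591 × 1538/1531 ≈ 5616 Hz.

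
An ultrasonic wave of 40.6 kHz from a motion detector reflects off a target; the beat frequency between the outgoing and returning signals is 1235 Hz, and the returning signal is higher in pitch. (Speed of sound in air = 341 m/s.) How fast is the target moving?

Double Doppler shift off a moving reflector: f₂ = f₀ · (v + u)/(v − u) (u > 0 toward emitter).
Returning signal is higher, so f₂ = f₀ + Δf = 40600 + 1235 = 41835 Hz.
Rearranging, u = v · (f₂ − f₀)/(f₂ + f₀) = 341 × 1235/82435 ≈ 5.1 m/s.
So the target is moving at 5.1 m/s toward the emitter.

5.1 m/s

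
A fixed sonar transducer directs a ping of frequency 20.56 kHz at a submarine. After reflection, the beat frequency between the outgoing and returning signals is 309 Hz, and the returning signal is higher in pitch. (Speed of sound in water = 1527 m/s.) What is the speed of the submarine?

11.4 m/s

Double Doppler shift off a moving reflector: f₂ = f₀ · (v + u)/(v − u) (u > 0 toward emitter).
Returning signal is higher, so f₂ = f₀ + Δf = 20560 + 309 = 20869 Hz.
Rearranging, u = v · (f₂ − f₀)/(f₂ + f₀) = 1527 × 309/41429 ≈ 11.4 m/s.
So the submarine is moving at 11.4 m/s toward the emitter.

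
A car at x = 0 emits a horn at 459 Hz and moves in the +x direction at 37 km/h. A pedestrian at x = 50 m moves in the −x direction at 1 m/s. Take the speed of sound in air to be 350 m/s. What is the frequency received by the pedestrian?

37 km/h = 10.28 m/s.
The observer lies on the +x side, so the source is heading toward the observer and the observer is heading toward the source.
Both move, so f' = f · (v + v_o)/(v − v_s).
f' = 459 × (350 + 1)/(350 − 10.28) = 459 × 351/339.72 ≈ 474 Hz.

474 Hz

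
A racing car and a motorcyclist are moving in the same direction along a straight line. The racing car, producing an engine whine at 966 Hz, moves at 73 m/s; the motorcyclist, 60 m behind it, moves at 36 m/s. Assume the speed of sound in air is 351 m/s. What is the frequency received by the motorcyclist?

882 Hz

The motorcyclist is behind, so the racing car is moving away from it while the motorcyclist is moving toward the racing car.
With source receding and observer approaching, f' = f · (v + v_o)/(v + v_s).
f' = 966 × (351 + 36)/(351 + 73) = 966 × 387/424 ≈ 882 Hz.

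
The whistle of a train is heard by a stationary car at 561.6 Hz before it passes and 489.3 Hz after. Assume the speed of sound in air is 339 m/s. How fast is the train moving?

f₁/f₂ = (v + v_s)/(v − v_s), so v_s = v · (f₁ − f₂)/(f₁ + f₂).
v_s = 339 × (561.6 − 489.3)/(561.6 + 489.3) = 339 × 72.3/1050.9 ≈ 23.3 m/s.

23.3 m/s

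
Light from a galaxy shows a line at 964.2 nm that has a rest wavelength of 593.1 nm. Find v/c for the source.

λ'/λ₀ = 1.6257 > 1 (redshift), so the source is receding.
λ'/λ₀ = √((1 + β)/(1 − β)) for a receding source ⇒ β = (r² − 1)/(r² + 1) with r = λ'/λ₀.
β = (2.6429 − 1)/(2.6429 + 1) ≈ 0.451.

0.451c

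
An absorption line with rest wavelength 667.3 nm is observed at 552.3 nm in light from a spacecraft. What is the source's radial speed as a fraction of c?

λ'/λ₀ = 0.8277 < 1 (blueshift), so the source is approaching.
λ'/λ₀ = √((1 − β)/(1 + β)) for an approaching source ⇒ β = (1 − r²)/(1 + r²) with r = λ'/λ₀.
β = (1 − 0.6850)/(1 + 0.6850) ≈ 0.187.

0.187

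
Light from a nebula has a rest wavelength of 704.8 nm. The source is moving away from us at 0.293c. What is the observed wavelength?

Relativistic Doppler for wavelength: λ' = λ₀ · √((1 + β)/(1 − β)).
λ' = 704.8 × √(1.2930/0.7070) = 704.8 × 1.35235 ≈ 953.1 nm.

953.1 nm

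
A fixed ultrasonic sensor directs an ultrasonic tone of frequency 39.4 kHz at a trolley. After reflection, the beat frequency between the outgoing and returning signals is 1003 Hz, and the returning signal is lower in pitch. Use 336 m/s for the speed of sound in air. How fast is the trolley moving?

Double Doppler shift off a moving reflector: f₂ = f₀ · (v + u)/(v − u) (u > 0 toward emitter).
Returning signal is lower, so f₂ = f₀ − Δf = 39400 − 1003 = 38397 Hz.
Rearranging, u = v · (f₂ − f₀)/(f₂ + f₀) = 336 × -1003/77797 ≈ -4.3 m/s.
So the trolley is moving at 4.3 m/s away from the emitter.

4.3 m/s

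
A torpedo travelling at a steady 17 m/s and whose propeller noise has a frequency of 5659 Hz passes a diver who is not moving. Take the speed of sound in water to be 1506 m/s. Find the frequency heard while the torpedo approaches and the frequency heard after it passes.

5724 Hz approaching; 5596 Hz receding

Approaching: f₁ = f · v/(v − v_s) = 5659 × 1506/1489 ≈ 5724 Hz.
Receding: f₂ = f · v/(v + v_s) = 5659 × 1506/1523 ≈ 5596 Hz.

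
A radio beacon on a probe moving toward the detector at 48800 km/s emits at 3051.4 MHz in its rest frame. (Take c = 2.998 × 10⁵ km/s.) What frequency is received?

β = v/c = 48800/299800 = 0.1628.
Relativistic Doppler for frequency: f' = f₀ · √((1 + β)/(1 − β)).
f' = 3051.4 × √(1.1628/0.8372) = 3051.4 × 1.17849 ≈ 3596.1 MHz.

3596.1 MHz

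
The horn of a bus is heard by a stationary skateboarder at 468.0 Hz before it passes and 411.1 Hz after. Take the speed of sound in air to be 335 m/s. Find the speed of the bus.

f₁/f₂ = (v + v_s)/(v − v_s), so v_s = v · (f₁ − f₂)/(f₁ + f₂).
v_s = 335 × (468.0 − 411.1)/(468.0 + 411.1) = 335 × 56.9/879.1 ≈ 21.7 m/s.

21.7 m/s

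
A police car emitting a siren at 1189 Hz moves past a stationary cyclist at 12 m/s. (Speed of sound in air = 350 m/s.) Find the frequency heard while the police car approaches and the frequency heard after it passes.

1231 Hz approaching; 1150 Hz receding

Approaching: f₁ = f · v/(v − v_s) = 1189 × 350/338 ≈ 1231 Hz.
Receding: f₂ = f · v/(v + v_s) = 1189 × 350/362 ≈ 1150 Hz.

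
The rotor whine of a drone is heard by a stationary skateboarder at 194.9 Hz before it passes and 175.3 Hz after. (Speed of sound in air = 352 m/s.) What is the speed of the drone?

18.6 m/s

f₁/f₂ = (v + v_s)/(v − v_s), so v_s = v · (f₁ − f₂)/(f₁ + f₂).
v_s = 352 × (194.9 − 175.3)/(194.9 + 175.3) = 352 × 19.6/370.2 ≈ 18.6 m/s.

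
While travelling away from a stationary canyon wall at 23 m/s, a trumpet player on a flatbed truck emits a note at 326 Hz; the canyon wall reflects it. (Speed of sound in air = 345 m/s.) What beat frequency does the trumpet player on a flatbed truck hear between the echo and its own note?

The canyon wall receives the sound from a moving source: f₁ = f₀ · v/(v + v_e) = 326 × 345/368 ≈ 305.6 Hz.
On the return leg the trumpet player on a flatbed truck is a moving observer: f₂ = f₁ · (v − v_e)/v = 305.6 × 322/345 ≈ 285.2 Hz.
Beat against the emitted tone: |f₂ − f₀| = 2v_e·f₀/(v + v_e) = 2 × 23 × 326/368 ≈ 40.8 Hz.

40.8 Hz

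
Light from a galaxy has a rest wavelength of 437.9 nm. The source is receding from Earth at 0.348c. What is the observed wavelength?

Relativistic Doppler for wavelength: λ' = λ₀ · √((1 + β)/(1 − β)).
λ' = 437.9 × √(1.3480/0.6520) = 437.9 × 1.43788 ≈ 629.6 nm.

629.6 nm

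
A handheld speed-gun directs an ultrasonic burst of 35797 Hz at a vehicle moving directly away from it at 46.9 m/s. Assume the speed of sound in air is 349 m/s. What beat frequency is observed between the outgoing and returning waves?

The vehicle first receives the wave as a moving observer: f₁ = f₀ · (v − u)/v = 35797 × (349 − 46.9)/349 ≈ 30986 Hz.
The reflection then acts as a moving source: f₂ = f₁ · v/(v + u) ≈ 27316 Hz.
Beat frequency: |f₂ − f₀| = 2u·f₀/(v + u) = 2 × 46.9 × 35797/395.9 ≈ 8481 Hz.

8481 Hz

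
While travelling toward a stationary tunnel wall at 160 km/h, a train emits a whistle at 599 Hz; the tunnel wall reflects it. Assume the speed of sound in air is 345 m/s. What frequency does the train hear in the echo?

160 km/h = 44.44 m/s.
The tunnel wall receives the sound from a moving source: f₁ = f₀ · v/(v − v_e) = 599 × 345/300.56 ≈ 688 Hz.
On the return leg the train is a moving observer: f₂ = f₁ · (v + v_e)/v = 688 × 389.44/345 ≈ 776 Hz.

776 Hz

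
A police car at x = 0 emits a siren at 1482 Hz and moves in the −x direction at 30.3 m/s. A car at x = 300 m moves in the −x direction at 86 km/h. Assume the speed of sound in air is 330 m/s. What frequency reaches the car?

1456 Hz

86 km/h = 23.89 m/s.
The observer lies on the +x side, so the source is heading away from the observer and the observer is heading toward the source.
With source receding and observer approaching, f' = f · (v + v_o)/(v + v_s).
f' = 1482 × (330 + 23.89)/(330 + 30.3) = 1482 × 353.89/360.3 ≈ 1456 Hz.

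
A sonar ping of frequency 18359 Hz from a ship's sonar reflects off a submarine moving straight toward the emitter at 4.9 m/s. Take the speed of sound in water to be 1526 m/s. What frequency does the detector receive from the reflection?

The submarine first receives the wave as a moving observer: f₁ = f₀ · (v + u)/v = 18359 × (1526 + 4.9)/1526 ≈ 18418 Hz.
The reflection then acts as a moving source: f₂ = f₁ · v/(v − u) ≈ 18477 Hz.
Equivalently f₂ = f₀ · (v + u)/(v − u).

18477 Hz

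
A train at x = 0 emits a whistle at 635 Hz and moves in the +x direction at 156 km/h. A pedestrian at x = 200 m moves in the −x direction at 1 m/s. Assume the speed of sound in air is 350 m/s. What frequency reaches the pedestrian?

156 km/h = 43.33 m/s.
The observer lies on the +x side, so the source is heading toward the observer and the observer is heading toward the source.
General Doppler shift: f' = f · (v + v_o)/(v − v_s).
f' = 635 × (350 + 1)/(350 − 43.33) = 635 × 351/306.67 ≈ 727 Hz.

727 Hz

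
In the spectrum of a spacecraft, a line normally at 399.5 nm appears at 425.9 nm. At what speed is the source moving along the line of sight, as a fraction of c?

0.064c

λ'/λ₀ = 1.0661 > 1 (redshift), so the source is receding.
λ'/λ₀ = √((1 + β)/(1 − β)) for a receding source ⇒ β = (r² − 1)/(r² + 1) with r = λ'/λ₀.
β = (1.1365 − 1)/(1.1365 + 1) ≈ 0.064.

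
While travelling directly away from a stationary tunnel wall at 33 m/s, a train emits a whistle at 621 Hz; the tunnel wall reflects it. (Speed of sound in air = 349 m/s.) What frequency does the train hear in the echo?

514 Hz

The tunnel wall receives the sound from a moving source: f₁ = f₀ · v/(v + v_e) = 621 × 349/382 ≈ 567 Hz.
On the return leg the train is a moving observer: f₂ = f₁ · (v − v_e)/v = 567 × 316/349 ≈ 514 Hz.
Equivalently f₂ = f₀ · (v − v_e)/(v + v_e).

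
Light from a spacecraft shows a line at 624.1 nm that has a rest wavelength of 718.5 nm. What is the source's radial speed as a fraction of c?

0.140

λ'/λ₀ = 0.8686 < 1 (blueshift), so the source is approaching.
λ'/λ₀ = √((1 − β)/(1 + β)) for an approaching source ⇒ β = (1 − r²)/(1 + r²) with r = λ'/λ₀.
β = (1 − 0.7545)/(1 + 0.7545) ≈ 0.140.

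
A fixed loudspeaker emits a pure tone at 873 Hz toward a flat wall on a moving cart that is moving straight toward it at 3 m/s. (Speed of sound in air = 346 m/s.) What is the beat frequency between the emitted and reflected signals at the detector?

At the flat wall on a moving cart (a moving observer), f₁ = f₀ · (v + u)/v = 873 × 349/346 ≈ 880.57 Hz.
On reflection it acts as a source moving toward the stationary detector: f₂ = f₁ · v/(v − u) = 880.57 × 346/343 ≈ 888.27 Hz.
Equivalently f₂ = f₀ · (v + u)/(v − u).
Beat frequency: |f₂ − f₀| = 2u·f₀/(v − u) = 2 × 3 × 873/343 ≈ 15.3 Hz.

15.3 Hz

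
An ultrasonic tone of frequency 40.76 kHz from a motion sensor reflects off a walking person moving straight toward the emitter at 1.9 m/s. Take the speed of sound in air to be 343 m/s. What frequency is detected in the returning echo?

At the walking person (a moving observer), f₁ = f₀ · (v + u)/v = 40.76 × 344.9/343 ≈ 41.0 kHz.
The reflection then acts as a moving source: f₂ = f₁ · v/(v − u) ≈ 41.2 kHz.

41.2 kHz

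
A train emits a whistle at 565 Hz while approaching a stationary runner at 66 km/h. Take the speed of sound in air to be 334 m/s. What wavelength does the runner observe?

66 km/h = 18.33 m/s.
Only the source moves, toward the listener, so f' = f · v/(v − v_s).
f' = 565 × 334/(334 − 18.33) ≈ 598 Hz.
λ' = v/f' = 334/597.814 ≈ 55.9 cm.

55.9 cm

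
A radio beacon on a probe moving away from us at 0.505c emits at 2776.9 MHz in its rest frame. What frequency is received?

Relativistic Doppler for frequency: f' = f₀ · √((1 − β)/(1 + β)).
f' = 2776.9 × √(0.4950/1.5050) = 2776.9 × 0.57350 ≈ 1592.6 MHz.

1592.6 MHz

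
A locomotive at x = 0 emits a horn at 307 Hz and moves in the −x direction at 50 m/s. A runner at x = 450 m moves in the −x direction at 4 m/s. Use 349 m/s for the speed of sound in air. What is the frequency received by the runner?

272 Hz

The observer lies on the +x side, so the source is heading away from the observer and the observer is heading toward the source.
Both move, so f' = f · (v + v_o)/(v + v_s).
f' = 307 × (349 + 4)/(349 + 50) = 307 × 353/399 ≈ 272 Hz.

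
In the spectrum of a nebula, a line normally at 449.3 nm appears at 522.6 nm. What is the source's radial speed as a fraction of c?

λ'/λ₀ = 1.1631 > 1 (redshift), so the source is receding.
λ'/λ₀ = √((1 + β)/(1 − β)) for a receding source ⇒ β = (r² − 1)/(r² + 1) with r = λ'/λ₀.
β = (1.3529 − 1)/(1.3529 + 1) ≈ 0.150.

0.150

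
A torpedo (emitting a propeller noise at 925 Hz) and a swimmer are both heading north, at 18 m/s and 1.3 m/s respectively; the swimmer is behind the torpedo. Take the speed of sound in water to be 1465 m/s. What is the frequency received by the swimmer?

915 Hz

The swimmer is behind, so the torpedo is moving away from it while the swimmer is moving toward the torpedo.
General Doppler shift: f' = f · (v + v_o)/(v + v_s).
f' = 925 × (1465 + 1.3)/(1465 + 18) = 925 × 1466.3/1483 ≈ 915 Hz.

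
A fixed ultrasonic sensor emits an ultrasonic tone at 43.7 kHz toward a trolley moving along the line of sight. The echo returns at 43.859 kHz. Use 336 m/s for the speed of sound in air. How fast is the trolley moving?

0.61 m/s

Double Doppler shift off a moving reflector: f₂ = f₀ · (v + u)/(v − u) (u > 0 toward emitter).
Rearranging, u = v · (f₂ − f₀)/(f₂ + f₀) = 336 × 0.159/87.559 ≈ 0.61 m/s.
So the trolley is moving at 0.61 m/s toward the emitter.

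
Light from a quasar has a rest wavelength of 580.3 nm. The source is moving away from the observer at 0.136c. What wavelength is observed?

Relativistic Doppler for wavelength: λ' = λ₀ · √((1 + β)/(1 − β)).
λ' = 580.3 × √(1.1360/0.8640) = 580.3 × 1.14665 ≈ 665.4 nm.

665.4 nm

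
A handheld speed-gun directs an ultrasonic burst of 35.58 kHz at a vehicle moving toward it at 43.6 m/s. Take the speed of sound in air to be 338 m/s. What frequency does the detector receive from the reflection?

46.1 kHz

At the vehicle (a moving observer), f₁ = f₀ · (v + u)/v = 35.58 × 381.6/338 ≈ 40.2 kHz.
The reflection then acts as a moving source: f₂ = f₁ · v/(v − u) ≈ 46.1 kHz.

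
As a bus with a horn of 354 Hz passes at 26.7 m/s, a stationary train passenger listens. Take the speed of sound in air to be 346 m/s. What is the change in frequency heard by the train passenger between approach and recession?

55.0 Hz

Approaching: f₁ = f · v/(v − v_s) = 354 × 346/319.3 ≈ 383.6 Hz.
Receding: f₂ = f · v/(v + v_s) = 354 × 346/372.7 ≈ 328.6 Hz.
Drop: f₁ − f₂ = 2f·v·v_s/(v² − v_s²) = 2 × 354 × 346 × 26.7/(346² − 26.7²) ≈ 55.0 Hz.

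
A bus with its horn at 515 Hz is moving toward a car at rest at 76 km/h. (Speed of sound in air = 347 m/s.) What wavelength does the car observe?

63.3 cm

76 km/h = 21.11 m/s.
Moving source, stationary observer: f' = f · v/(v − v_s) since the source is approaching.
f' = 515 × 347/(347 − 21.11) ≈ 548 Hz.
λ' = v/f' = 347/548.362 ≈ 63.3 cm.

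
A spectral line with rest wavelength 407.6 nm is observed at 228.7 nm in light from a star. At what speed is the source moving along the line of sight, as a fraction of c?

0.521c

λ'/λ₀ = 0.5611 < 1 (blueshift), so the source is approaching.
λ'/λ₀ = √((1 − β)/(1 + β)) for an approaching source ⇒ β = (1 − r²)/(1 + r²) with r = λ'/λ₀.
β = (1 − 0.3148)/(1 + 0.3148) ≈ 0.521.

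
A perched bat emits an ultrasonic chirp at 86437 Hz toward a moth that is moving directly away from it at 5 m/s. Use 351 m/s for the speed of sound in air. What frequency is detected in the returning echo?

84009 Hz

At the moth (a moving observer), f₁ = f₀ · (v − u)/v = 86437 × 346/351 ≈ 85206 Hz.
The reflection then acts as a moving source: f₂ = f₁ · v/(v + u) ≈ 84009 Hz.
Equivalently f₂ = f₀ · (v − u)/(v + u).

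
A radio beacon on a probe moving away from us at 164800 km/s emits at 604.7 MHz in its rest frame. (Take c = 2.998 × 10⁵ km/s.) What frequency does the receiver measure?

326.0 MHz

β = v/c = 164800/299800 = 0.5497.
Relativistic Doppler for frequency: f' = f₀ · √((1 − β)/(1 + β)).
f' = 604.7 × √(0.4503/1.5497) = 604.7 × 0.53905 ≈ 326.0 MHz.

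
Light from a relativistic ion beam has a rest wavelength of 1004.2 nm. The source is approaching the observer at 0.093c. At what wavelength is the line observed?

914.8 nm

Relativistic Doppler for wavelength: λ' = λ₀ · √((1 − β)/(1 + β)).
λ' = 1004.2 × √(0.9070/1.0930) = 1004.2 × 0.91095 ≈ 914.8 nm.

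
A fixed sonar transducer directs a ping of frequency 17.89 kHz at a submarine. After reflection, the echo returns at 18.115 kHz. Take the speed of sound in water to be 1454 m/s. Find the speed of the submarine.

Double Doppler shift off a moving reflector: f₂ = f₀ · (v + u)/(v − u) (u > 0 toward emitter).
Rearranging, u = v · (f₂ − f₀)/(f₂ + f₀) = 1454 × 0.225/36.005 ≈ 9.1 m/s.
So the submarine is moving at 9.1 m/s toward the emitter.

9.1 m/s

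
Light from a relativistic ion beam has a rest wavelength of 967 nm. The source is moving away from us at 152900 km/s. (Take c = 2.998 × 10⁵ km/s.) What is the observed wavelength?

β = v/c = 152900/299800 = 0.5100.
Relativistic Doppler for wavelength: λ' = λ₀ · √((1 + β)/(1 − β)).
λ' = 967 × √(1.5100/0.4900) = 967 × 1.75547 ≈ 1697.5 nm.

1697.5 nm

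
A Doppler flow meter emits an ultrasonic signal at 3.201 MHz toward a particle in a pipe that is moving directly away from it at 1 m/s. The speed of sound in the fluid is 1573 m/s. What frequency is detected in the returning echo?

At the particle in a pipe (a moving observer), f₁ = f₀ · (v − u)/v = 3.201 × 1572/1573 ≈ 3.199 MHz.
On reflection it acts as a source moving away from the stationary detector: f₂ = f₁ · v/(v + u) = 3.199 × 1573/1574 ≈ 3.197 MHz.
Equivalently f₂ = f₀ · (v − u)/(v + u).

3.197 MHz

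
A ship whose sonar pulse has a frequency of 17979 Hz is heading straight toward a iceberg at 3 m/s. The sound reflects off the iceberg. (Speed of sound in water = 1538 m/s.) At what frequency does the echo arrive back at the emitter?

The iceberg receives the sound from a moving source: f₁ = f₀ · v/(v − v_e) = 17979 × 1538/1535 ≈ 18014 Hz.
On the return leg the ship is a moving observer: f₂ = f₁ · (v + v_e)/v = 18014 × 1541/1538 ≈ 18049 Hz.
Equivalently f₂ = f₀ · (v + v_e)/(v − v_e).

18049 Hz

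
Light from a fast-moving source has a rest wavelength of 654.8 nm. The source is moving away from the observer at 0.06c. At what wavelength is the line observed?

695.3 nm

Relativistic Doppler for wavelength: λ' = λ₀ · √((1 + β)/(1 − β)).
λ' = 654.8 × √(1.0600/0.9400) = 654.8 × 1.06191 ≈ 695.3 nm.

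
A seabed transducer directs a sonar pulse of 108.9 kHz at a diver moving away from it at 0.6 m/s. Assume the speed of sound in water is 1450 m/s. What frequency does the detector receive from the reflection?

The diver first receives the wave as a moving observer: f₁ = f₀ · (v − u)/v = 108.9 × (1450 − 0.6)/1450 ≈ 108.9 kHz.
On reflection it acts as a source moving away from the stationary detector: f₂ = f₁ · v/(v + u) = 108.9 × 1450/1450.6 ≈ 108.8 kHz.
Equivalently f₂ = f₀ · (v − u)/(v + u).

108.8 kHz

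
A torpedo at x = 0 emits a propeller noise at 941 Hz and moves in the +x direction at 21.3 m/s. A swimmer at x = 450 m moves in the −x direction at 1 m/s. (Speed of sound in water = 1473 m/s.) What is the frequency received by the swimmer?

The observer lies on the +x side, so the source is heading toward the observer and the observer is heading toward the source.
Both move, so f' = f · (v + v_o)/(v − v_s).
f' = 941 × (1473 + 1)/(1473 − 21.3) = 941 × 1474/1451.7 ≈ 955 Hz.

955 Hz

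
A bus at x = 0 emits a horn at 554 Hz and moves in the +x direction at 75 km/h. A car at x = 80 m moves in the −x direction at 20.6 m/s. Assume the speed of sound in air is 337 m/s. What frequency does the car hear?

627 Hz

75 km/h = 20.83 m/s.
The observer lies on the +x side, so the source is heading toward the observer and the observer is heading toward the source.
General Doppler shift: f' = f · (v + v_o)/(v − v_s).
f' = 554 × (337 + 20.6)/(337 − 20.83) = 554 × 357.6/316.17 ≈ 627 Hz.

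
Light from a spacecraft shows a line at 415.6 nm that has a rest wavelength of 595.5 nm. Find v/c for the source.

λ'/λ₀ = 0.6979 < 1 (blueshift), so the source is approaching.
λ'/λ₀ = √((1 − β)/(1 + β)) for an approaching source ⇒ β = (1 − r²)/(1 + r²) with r = λ'/λ₀.
β = (1 − 0.4871)/(1 + 0.4871) ≈ 0.345.

0.345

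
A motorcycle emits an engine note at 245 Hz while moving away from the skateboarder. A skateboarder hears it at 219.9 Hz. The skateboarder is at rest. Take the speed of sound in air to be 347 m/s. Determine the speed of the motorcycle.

f' = f · v/(v + v_s) ⇒ v_s = v · |1 − f/f'|.
v_s = 347 × |1 − 245/219.9| = 347 × 0.1141 ≈ 40 m/s.

40 m/s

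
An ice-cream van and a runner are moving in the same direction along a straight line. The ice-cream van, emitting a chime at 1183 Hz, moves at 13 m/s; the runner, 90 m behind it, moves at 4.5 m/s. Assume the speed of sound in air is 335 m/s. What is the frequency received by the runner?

1154 Hz

The runner is behind, so the ice-cream van is moving away from it while the runner is moving toward the ice-cream van.
With source receding and observer approaching, f' = f · (v + v_o)/(v + v_s).
f' = 1183 × (335 + 4.5)/(335 + 13) = 1183 × 339.5/348 ≈ 1154 Hz.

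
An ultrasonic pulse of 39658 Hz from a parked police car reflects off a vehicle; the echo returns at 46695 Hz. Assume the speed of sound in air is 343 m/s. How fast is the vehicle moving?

28 m/s

Double Doppler shift off a moving reflector: f₂ = f₀ · (v + u)/(v − u) (u > 0 toward emitter).
Rearranging, u = v · (f₂ − f₀)/(f₂ + f₀) = 343 × 7037/86353 ≈ 28 m/s.
So the vehicle is moving at 28 m/s toward the emitter.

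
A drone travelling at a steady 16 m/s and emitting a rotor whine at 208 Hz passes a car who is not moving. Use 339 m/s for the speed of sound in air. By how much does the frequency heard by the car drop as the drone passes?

19.7 Hz

Approaching: f₁ = f · v/(v − v_s) = 208 × 339/323 ≈ 218.3 Hz.
Receding: f₂ = f · v/(v + v_s) = 208 × 339/355 ≈ 198.6 Hz.
Drop: f₁ − f₂ = 2f·v·v_s/(v² − v_s²) = 2 × 208 × 339 × 16/(339² − 16²) ≈ 19.7 Hz.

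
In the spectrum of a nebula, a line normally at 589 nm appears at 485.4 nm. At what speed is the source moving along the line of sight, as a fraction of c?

λ'/λ₀ = 0.8241 < 1 (blueshift), so the source is approaching.
λ'/λ₀ = √((1 − β)/(1 + β)) for an approaching source ⇒ β = (1 − r²)/(1 + r²) with r = λ'/λ₀.
β = (1 − 0.6792)/(1 + 0.6792) ≈ 0.191.

0.191c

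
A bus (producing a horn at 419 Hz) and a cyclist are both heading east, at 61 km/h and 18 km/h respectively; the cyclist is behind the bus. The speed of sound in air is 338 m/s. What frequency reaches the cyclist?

405 Hz

61 km/h = 16.94 m/s; 18 km/h = 5 m/s.
The cyclist is behind, so the bus is moving away from it while the cyclist is moving toward the bus.
General Doppler shift: f' = f · (v + v_o)/(v + v_s).
f' = 419 × (338 + 5)/(338 + 16.94) = 419 × 343/354.94 ≈ 405 Hz.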